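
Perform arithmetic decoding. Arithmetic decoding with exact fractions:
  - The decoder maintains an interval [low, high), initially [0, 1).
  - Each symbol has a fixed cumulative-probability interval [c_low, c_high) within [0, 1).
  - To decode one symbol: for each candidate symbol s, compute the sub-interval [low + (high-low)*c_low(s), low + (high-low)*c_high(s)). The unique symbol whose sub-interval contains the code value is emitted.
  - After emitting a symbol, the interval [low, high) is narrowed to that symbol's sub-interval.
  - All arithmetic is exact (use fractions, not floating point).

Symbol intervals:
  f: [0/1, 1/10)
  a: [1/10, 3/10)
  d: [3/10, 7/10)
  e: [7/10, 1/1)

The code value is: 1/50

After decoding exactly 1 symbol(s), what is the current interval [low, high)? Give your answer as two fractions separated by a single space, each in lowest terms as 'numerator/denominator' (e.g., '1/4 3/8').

Answer: 0/1 1/10

Derivation:
Step 1: interval [0/1, 1/1), width = 1/1 - 0/1 = 1/1
  'f': [0/1 + 1/1*0/1, 0/1 + 1/1*1/10) = [0/1, 1/10) <- contains code 1/50
  'a': [0/1 + 1/1*1/10, 0/1 + 1/1*3/10) = [1/10, 3/10)
  'd': [0/1 + 1/1*3/10, 0/1 + 1/1*7/10) = [3/10, 7/10)
  'e': [0/1 + 1/1*7/10, 0/1 + 1/1*1/1) = [7/10, 1/1)
  emit 'f', narrow to [0/1, 1/10)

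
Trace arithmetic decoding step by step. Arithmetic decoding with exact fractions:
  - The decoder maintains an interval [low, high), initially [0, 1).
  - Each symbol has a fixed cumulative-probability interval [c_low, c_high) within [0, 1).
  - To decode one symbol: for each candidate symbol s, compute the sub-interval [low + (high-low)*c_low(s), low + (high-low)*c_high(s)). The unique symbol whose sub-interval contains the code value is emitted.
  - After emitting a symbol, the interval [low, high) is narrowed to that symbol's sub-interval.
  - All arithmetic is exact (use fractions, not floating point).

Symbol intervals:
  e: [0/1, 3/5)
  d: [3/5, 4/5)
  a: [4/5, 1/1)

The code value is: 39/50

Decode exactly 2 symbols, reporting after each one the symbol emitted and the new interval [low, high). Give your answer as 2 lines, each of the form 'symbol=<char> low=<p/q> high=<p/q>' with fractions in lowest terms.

Step 1: interval [0/1, 1/1), width = 1/1 - 0/1 = 1/1
  'e': [0/1 + 1/1*0/1, 0/1 + 1/1*3/5) = [0/1, 3/5)
  'd': [0/1 + 1/1*3/5, 0/1 + 1/1*4/5) = [3/5, 4/5) <- contains code 39/50
  'a': [0/1 + 1/1*4/5, 0/1 + 1/1*1/1) = [4/5, 1/1)
  emit 'd', narrow to [3/5, 4/5)
Step 2: interval [3/5, 4/5), width = 4/5 - 3/5 = 1/5
  'e': [3/5 + 1/5*0/1, 3/5 + 1/5*3/5) = [3/5, 18/25)
  'd': [3/5 + 1/5*3/5, 3/5 + 1/5*4/5) = [18/25, 19/25)
  'a': [3/5 + 1/5*4/5, 3/5 + 1/5*1/1) = [19/25, 4/5) <- contains code 39/50
  emit 'a', narrow to [19/25, 4/5)

Answer: symbol=d low=3/5 high=4/5
symbol=a low=19/25 high=4/5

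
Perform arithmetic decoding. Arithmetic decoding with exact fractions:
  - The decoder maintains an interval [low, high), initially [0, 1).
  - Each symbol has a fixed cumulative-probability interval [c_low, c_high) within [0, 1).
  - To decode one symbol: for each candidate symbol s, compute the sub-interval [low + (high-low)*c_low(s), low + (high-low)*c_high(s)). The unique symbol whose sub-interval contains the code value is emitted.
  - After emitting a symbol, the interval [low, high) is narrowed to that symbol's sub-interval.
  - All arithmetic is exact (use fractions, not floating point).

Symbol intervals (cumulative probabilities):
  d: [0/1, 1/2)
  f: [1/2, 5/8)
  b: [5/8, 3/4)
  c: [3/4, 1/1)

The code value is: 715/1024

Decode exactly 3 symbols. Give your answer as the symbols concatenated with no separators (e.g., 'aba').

Step 1: interval [0/1, 1/1), width = 1/1 - 0/1 = 1/1
  'd': [0/1 + 1/1*0/1, 0/1 + 1/1*1/2) = [0/1, 1/2)
  'f': [0/1 + 1/1*1/2, 0/1 + 1/1*5/8) = [1/2, 5/8)
  'b': [0/1 + 1/1*5/8, 0/1 + 1/1*3/4) = [5/8, 3/4) <- contains code 715/1024
  'c': [0/1 + 1/1*3/4, 0/1 + 1/1*1/1) = [3/4, 1/1)
  emit 'b', narrow to [5/8, 3/4)
Step 2: interval [5/8, 3/4), width = 3/4 - 5/8 = 1/8
  'd': [5/8 + 1/8*0/1, 5/8 + 1/8*1/2) = [5/8, 11/16)
  'f': [5/8 + 1/8*1/2, 5/8 + 1/8*5/8) = [11/16, 45/64) <- contains code 715/1024
  'b': [5/8 + 1/8*5/8, 5/8 + 1/8*3/4) = [45/64, 23/32)
  'c': [5/8 + 1/8*3/4, 5/8 + 1/8*1/1) = [23/32, 3/4)
  emit 'f', narrow to [11/16, 45/64)
Step 3: interval [11/16, 45/64), width = 45/64 - 11/16 = 1/64
  'd': [11/16 + 1/64*0/1, 11/16 + 1/64*1/2) = [11/16, 89/128)
  'f': [11/16 + 1/64*1/2, 11/16 + 1/64*5/8) = [89/128, 357/512)
  'b': [11/16 + 1/64*5/8, 11/16 + 1/64*3/4) = [357/512, 179/256) <- contains code 715/1024
  'c': [11/16 + 1/64*3/4, 11/16 + 1/64*1/1) = [179/256, 45/64)
  emit 'b', narrow to [357/512, 179/256)

Answer: bfb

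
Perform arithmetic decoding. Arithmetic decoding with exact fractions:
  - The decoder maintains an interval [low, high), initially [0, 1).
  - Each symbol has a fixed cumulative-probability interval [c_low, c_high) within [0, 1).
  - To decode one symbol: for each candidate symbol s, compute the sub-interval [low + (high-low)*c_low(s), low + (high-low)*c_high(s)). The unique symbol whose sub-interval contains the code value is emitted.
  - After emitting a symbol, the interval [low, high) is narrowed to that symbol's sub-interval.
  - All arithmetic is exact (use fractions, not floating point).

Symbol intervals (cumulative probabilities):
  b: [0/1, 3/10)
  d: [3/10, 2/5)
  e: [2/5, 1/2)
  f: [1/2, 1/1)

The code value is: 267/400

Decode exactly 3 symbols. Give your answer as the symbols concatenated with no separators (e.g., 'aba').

Step 1: interval [0/1, 1/1), width = 1/1 - 0/1 = 1/1
  'b': [0/1 + 1/1*0/1, 0/1 + 1/1*3/10) = [0/1, 3/10)
  'd': [0/1 + 1/1*3/10, 0/1 + 1/1*2/5) = [3/10, 2/5)
  'e': [0/1 + 1/1*2/5, 0/1 + 1/1*1/2) = [2/5, 1/2)
  'f': [0/1 + 1/1*1/2, 0/1 + 1/1*1/1) = [1/2, 1/1) <- contains code 267/400
  emit 'f', narrow to [1/2, 1/1)
Step 2: interval [1/2, 1/1), width = 1/1 - 1/2 = 1/2
  'b': [1/2 + 1/2*0/1, 1/2 + 1/2*3/10) = [1/2, 13/20)
  'd': [1/2 + 1/2*3/10, 1/2 + 1/2*2/5) = [13/20, 7/10) <- contains code 267/400
  'e': [1/2 + 1/2*2/5, 1/2 + 1/2*1/2) = [7/10, 3/4)
  'f': [1/2 + 1/2*1/2, 1/2 + 1/2*1/1) = [3/4, 1/1)
  emit 'd', narrow to [13/20, 7/10)
Step 3: interval [13/20, 7/10), width = 7/10 - 13/20 = 1/20
  'b': [13/20 + 1/20*0/1, 13/20 + 1/20*3/10) = [13/20, 133/200)
  'd': [13/20 + 1/20*3/10, 13/20 + 1/20*2/5) = [133/200, 67/100) <- contains code 267/400
  'e': [13/20 + 1/20*2/5, 13/20 + 1/20*1/2) = [67/100, 27/40)
  'f': [13/20 + 1/20*1/2, 13/20 + 1/20*1/1) = [27/40, 7/10)
  emit 'd', narrow to [133/200, 67/100)

Answer: fdd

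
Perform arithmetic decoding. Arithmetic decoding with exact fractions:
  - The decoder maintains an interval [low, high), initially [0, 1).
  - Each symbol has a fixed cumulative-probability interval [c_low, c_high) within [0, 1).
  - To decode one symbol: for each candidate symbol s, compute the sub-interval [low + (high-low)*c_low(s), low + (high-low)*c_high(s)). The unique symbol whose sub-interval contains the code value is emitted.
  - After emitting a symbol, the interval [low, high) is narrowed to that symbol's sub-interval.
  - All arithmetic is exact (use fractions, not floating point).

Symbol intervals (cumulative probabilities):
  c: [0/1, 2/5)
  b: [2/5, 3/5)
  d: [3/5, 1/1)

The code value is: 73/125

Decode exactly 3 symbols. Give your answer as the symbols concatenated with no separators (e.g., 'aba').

Answer: bdd

Derivation:
Step 1: interval [0/1, 1/1), width = 1/1 - 0/1 = 1/1
  'c': [0/1 + 1/1*0/1, 0/1 + 1/1*2/5) = [0/1, 2/5)
  'b': [0/1 + 1/1*2/5, 0/1 + 1/1*3/5) = [2/5, 3/5) <- contains code 73/125
  'd': [0/1 + 1/1*3/5, 0/1 + 1/1*1/1) = [3/5, 1/1)
  emit 'b', narrow to [2/5, 3/5)
Step 2: interval [2/5, 3/5), width = 3/5 - 2/5 = 1/5
  'c': [2/5 + 1/5*0/1, 2/5 + 1/5*2/5) = [2/5, 12/25)
  'b': [2/5 + 1/5*2/5, 2/5 + 1/5*3/5) = [12/25, 13/25)
  'd': [2/5 + 1/5*3/5, 2/5 + 1/5*1/1) = [13/25, 3/5) <- contains code 73/125
  emit 'd', narrow to [13/25, 3/5)
Step 3: interval [13/25, 3/5), width = 3/5 - 13/25 = 2/25
  'c': [13/25 + 2/25*0/1, 13/25 + 2/25*2/5) = [13/25, 69/125)
  'b': [13/25 + 2/25*2/5, 13/25 + 2/25*3/5) = [69/125, 71/125)
  'd': [13/25 + 2/25*3/5, 13/25 + 2/25*1/1) = [71/125, 3/5) <- contains code 73/125
  emit 'd', narrow to [71/125, 3/5)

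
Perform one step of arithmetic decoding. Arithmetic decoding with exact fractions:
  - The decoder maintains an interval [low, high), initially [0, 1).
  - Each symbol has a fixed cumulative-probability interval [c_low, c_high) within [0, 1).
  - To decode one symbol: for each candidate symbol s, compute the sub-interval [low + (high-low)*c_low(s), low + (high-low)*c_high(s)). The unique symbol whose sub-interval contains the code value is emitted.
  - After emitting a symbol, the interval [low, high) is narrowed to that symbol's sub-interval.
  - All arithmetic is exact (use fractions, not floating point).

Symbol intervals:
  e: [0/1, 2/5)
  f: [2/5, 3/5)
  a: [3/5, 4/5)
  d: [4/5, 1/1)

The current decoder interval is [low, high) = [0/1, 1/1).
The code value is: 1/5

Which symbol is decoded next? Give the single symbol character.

Answer: e

Derivation:
Interval width = high − low = 1/1 − 0/1 = 1/1
Scaled code = (code − low) / width = (1/5 − 0/1) / 1/1 = 1/5
  e: [0/1, 2/5) ← scaled code falls here ✓
  f: [2/5, 3/5) 
  a: [3/5, 4/5) 
  d: [4/5, 1/1) 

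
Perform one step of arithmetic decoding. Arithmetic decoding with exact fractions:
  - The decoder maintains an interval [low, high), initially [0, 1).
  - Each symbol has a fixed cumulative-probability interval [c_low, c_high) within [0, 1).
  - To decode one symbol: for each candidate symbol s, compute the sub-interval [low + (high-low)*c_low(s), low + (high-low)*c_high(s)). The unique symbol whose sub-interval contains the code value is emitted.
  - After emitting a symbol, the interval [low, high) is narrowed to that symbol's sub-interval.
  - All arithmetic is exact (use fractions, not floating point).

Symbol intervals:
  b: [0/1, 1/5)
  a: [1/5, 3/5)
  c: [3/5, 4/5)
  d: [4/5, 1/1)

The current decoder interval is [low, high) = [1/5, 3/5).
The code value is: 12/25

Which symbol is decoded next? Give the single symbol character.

Interval width = high − low = 3/5 − 1/5 = 2/5
Scaled code = (code − low) / width = (12/25 − 1/5) / 2/5 = 7/10
  b: [0/1, 1/5) 
  a: [1/5, 3/5) 
  c: [3/5, 4/5) ← scaled code falls here ✓
  d: [4/5, 1/1) 

Answer: c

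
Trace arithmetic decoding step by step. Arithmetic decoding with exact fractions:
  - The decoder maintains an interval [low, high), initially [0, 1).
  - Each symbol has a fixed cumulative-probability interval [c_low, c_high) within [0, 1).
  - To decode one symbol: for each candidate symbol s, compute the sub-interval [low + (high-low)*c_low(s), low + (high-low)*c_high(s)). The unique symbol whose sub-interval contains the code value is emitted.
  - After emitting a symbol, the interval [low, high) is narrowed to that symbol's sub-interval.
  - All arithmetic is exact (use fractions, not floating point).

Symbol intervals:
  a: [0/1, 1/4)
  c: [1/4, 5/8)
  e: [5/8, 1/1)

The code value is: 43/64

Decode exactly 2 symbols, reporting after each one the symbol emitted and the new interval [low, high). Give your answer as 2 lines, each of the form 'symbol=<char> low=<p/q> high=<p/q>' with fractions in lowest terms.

Step 1: interval [0/1, 1/1), width = 1/1 - 0/1 = 1/1
  'a': [0/1 + 1/1*0/1, 0/1 + 1/1*1/4) = [0/1, 1/4)
  'c': [0/1 + 1/1*1/4, 0/1 + 1/1*5/8) = [1/4, 5/8)
  'e': [0/1 + 1/1*5/8, 0/1 + 1/1*1/1) = [5/8, 1/1) <- contains code 43/64
  emit 'e', narrow to [5/8, 1/1)
Step 2: interval [5/8, 1/1), width = 1/1 - 5/8 = 3/8
  'a': [5/8 + 3/8*0/1, 5/8 + 3/8*1/4) = [5/8, 23/32) <- contains code 43/64
  'c': [5/8 + 3/8*1/4, 5/8 + 3/8*5/8) = [23/32, 55/64)
  'e': [5/8 + 3/8*5/8, 5/8 + 3/8*1/1) = [55/64, 1/1)
  emit 'a', narrow to [5/8, 23/32)

Answer: symbol=e low=5/8 high=1/1
symbol=a low=5/8 high=23/32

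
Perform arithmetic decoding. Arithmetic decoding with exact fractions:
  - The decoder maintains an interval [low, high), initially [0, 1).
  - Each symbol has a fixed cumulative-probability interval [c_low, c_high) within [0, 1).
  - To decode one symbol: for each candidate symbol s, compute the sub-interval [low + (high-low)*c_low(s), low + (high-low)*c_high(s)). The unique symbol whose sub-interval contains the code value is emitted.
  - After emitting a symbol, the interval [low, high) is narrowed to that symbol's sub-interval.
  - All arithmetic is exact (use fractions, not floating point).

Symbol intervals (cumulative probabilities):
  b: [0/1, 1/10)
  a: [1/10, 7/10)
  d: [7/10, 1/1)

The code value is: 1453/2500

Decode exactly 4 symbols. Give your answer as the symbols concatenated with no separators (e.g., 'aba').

Step 1: interval [0/1, 1/1), width = 1/1 - 0/1 = 1/1
  'b': [0/1 + 1/1*0/1, 0/1 + 1/1*1/10) = [0/1, 1/10)
  'a': [0/1 + 1/1*1/10, 0/1 + 1/1*7/10) = [1/10, 7/10) <- contains code 1453/2500
  'd': [0/1 + 1/1*7/10, 0/1 + 1/1*1/1) = [7/10, 1/1)
  emit 'a', narrow to [1/10, 7/10)
Step 2: interval [1/10, 7/10), width = 7/10 - 1/10 = 3/5
  'b': [1/10 + 3/5*0/1, 1/10 + 3/5*1/10) = [1/10, 4/25)
  'a': [1/10 + 3/5*1/10, 1/10 + 3/5*7/10) = [4/25, 13/25)
  'd': [1/10 + 3/5*7/10, 1/10 + 3/5*1/1) = [13/25, 7/10) <- contains code 1453/2500
  emit 'd', narrow to [13/25, 7/10)
Step 3: interval [13/25, 7/10), width = 7/10 - 13/25 = 9/50
  'b': [13/25 + 9/50*0/1, 13/25 + 9/50*1/10) = [13/25, 269/500)
  'a': [13/25 + 9/50*1/10, 13/25 + 9/50*7/10) = [269/500, 323/500) <- contains code 1453/2500
  'd': [13/25 + 9/50*7/10, 13/25 + 9/50*1/1) = [323/500, 7/10)
  emit 'a', narrow to [269/500, 323/500)
Step 4: interval [269/500, 323/500), width = 323/500 - 269/500 = 27/250
  'b': [269/500 + 27/250*0/1, 269/500 + 27/250*1/10) = [269/500, 343/625)
  'a': [269/500 + 27/250*1/10, 269/500 + 27/250*7/10) = [343/625, 767/1250) <- contains code 1453/2500
  'd': [269/500 + 27/250*7/10, 269/500 + 27/250*1/1) = [767/1250, 323/500)
  emit 'a', narrow to [343/625, 767/1250)

Answer: adaa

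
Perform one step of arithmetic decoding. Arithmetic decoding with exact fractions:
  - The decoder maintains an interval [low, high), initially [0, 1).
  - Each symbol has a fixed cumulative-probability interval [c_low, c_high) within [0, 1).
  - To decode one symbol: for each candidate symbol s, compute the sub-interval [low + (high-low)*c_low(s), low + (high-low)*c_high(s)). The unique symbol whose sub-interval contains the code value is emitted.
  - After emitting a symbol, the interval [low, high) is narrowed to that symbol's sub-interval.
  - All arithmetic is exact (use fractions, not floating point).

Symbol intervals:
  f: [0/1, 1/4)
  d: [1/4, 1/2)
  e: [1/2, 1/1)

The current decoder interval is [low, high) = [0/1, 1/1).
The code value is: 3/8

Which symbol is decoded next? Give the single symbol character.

Answer: d

Derivation:
Interval width = high − low = 1/1 − 0/1 = 1/1
Scaled code = (code − low) / width = (3/8 − 0/1) / 1/1 = 3/8
  f: [0/1, 1/4) 
  d: [1/4, 1/2) ← scaled code falls here ✓
  e: [1/2, 1/1) 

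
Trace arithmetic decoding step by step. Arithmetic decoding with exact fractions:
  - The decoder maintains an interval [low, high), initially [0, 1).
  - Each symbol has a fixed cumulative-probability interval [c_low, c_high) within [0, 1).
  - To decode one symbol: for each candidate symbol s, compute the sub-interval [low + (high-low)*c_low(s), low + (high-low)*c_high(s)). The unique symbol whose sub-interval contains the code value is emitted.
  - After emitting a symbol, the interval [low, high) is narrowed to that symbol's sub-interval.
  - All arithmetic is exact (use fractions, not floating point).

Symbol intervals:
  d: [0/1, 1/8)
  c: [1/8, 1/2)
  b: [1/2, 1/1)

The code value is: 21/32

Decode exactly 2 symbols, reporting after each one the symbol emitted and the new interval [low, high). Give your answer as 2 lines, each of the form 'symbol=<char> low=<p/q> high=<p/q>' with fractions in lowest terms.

Step 1: interval [0/1, 1/1), width = 1/1 - 0/1 = 1/1
  'd': [0/1 + 1/1*0/1, 0/1 + 1/1*1/8) = [0/1, 1/8)
  'c': [0/1 + 1/1*1/8, 0/1 + 1/1*1/2) = [1/8, 1/2)
  'b': [0/1 + 1/1*1/2, 0/1 + 1/1*1/1) = [1/2, 1/1) <- contains code 21/32
  emit 'b', narrow to [1/2, 1/1)
Step 2: interval [1/2, 1/1), width = 1/1 - 1/2 = 1/2
  'd': [1/2 + 1/2*0/1, 1/2 + 1/2*1/8) = [1/2, 9/16)
  'c': [1/2 + 1/2*1/8, 1/2 + 1/2*1/2) = [9/16, 3/4) <- contains code 21/32
  'b': [1/2 + 1/2*1/2, 1/2 + 1/2*1/1) = [3/4, 1/1)
  emit 'c', narrow to [9/16, 3/4)

Answer: symbol=b low=1/2 high=1/1
symbol=c low=9/16 high=3/4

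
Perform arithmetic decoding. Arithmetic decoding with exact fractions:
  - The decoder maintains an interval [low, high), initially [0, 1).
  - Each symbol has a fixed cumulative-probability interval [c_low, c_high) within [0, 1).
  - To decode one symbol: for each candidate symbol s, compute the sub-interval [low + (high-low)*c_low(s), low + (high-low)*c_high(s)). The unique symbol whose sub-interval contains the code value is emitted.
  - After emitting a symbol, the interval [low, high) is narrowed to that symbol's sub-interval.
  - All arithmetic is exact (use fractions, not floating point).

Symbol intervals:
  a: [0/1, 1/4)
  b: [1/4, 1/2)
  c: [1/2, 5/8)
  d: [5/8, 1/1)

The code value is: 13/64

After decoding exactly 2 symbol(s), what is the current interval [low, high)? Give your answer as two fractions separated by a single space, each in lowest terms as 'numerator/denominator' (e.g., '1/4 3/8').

Answer: 5/32 1/4

Derivation:
Step 1: interval [0/1, 1/1), width = 1/1 - 0/1 = 1/1
  'a': [0/1 + 1/1*0/1, 0/1 + 1/1*1/4) = [0/1, 1/4) <- contains code 13/64
  'b': [0/1 + 1/1*1/4, 0/1 + 1/1*1/2) = [1/4, 1/2)
  'c': [0/1 + 1/1*1/2, 0/1 + 1/1*5/8) = [1/2, 5/8)
  'd': [0/1 + 1/1*5/8, 0/1 + 1/1*1/1) = [5/8, 1/1)
  emit 'a', narrow to [0/1, 1/4)
Step 2: interval [0/1, 1/4), width = 1/4 - 0/1 = 1/4
  'a': [0/1 + 1/4*0/1, 0/1 + 1/4*1/4) = [0/1, 1/16)
  'b': [0/1 + 1/4*1/4, 0/1 + 1/4*1/2) = [1/16, 1/8)
  'c': [0/1 + 1/4*1/2, 0/1 + 1/4*5/8) = [1/8, 5/32)
  'd': [0/1 + 1/4*5/8, 0/1 + 1/4*1/1) = [5/32, 1/4) <- contains code 13/64
  emit 'd', narrow to [5/32, 1/4)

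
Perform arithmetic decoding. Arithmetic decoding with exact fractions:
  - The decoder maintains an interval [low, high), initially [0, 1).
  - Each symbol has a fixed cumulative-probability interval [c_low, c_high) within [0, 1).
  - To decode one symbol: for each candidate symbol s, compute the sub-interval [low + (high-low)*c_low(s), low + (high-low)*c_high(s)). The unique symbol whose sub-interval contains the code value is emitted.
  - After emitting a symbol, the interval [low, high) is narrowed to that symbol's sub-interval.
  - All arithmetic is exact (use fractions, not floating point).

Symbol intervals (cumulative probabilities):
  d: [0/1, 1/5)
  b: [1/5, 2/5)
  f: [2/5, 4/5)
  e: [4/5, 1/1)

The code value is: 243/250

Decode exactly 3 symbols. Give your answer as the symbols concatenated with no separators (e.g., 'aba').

Step 1: interval [0/1, 1/1), width = 1/1 - 0/1 = 1/1
  'd': [0/1 + 1/1*0/1, 0/1 + 1/1*1/5) = [0/1, 1/5)
  'b': [0/1 + 1/1*1/5, 0/1 + 1/1*2/5) = [1/5, 2/5)
  'f': [0/1 + 1/1*2/5, 0/1 + 1/1*4/5) = [2/5, 4/5)
  'e': [0/1 + 1/1*4/5, 0/1 + 1/1*1/1) = [4/5, 1/1) <- contains code 243/250
  emit 'e', narrow to [4/5, 1/1)
Step 2: interval [4/5, 1/1), width = 1/1 - 4/5 = 1/5
  'd': [4/5 + 1/5*0/1, 4/5 + 1/5*1/5) = [4/5, 21/25)
  'b': [4/5 + 1/5*1/5, 4/5 + 1/5*2/5) = [21/25, 22/25)
  'f': [4/5 + 1/5*2/5, 4/5 + 1/5*4/5) = [22/25, 24/25)
  'e': [4/5 + 1/5*4/5, 4/5 + 1/5*1/1) = [24/25, 1/1) <- contains code 243/250
  emit 'e', narrow to [24/25, 1/1)
Step 3: interval [24/25, 1/1), width = 1/1 - 24/25 = 1/25
  'd': [24/25 + 1/25*0/1, 24/25 + 1/25*1/5) = [24/25, 121/125)
  'b': [24/25 + 1/25*1/5, 24/25 + 1/25*2/5) = [121/125, 122/125) <- contains code 243/250
  'f': [24/25 + 1/25*2/5, 24/25 + 1/25*4/5) = [122/125, 124/125)
  'e': [24/25 + 1/25*4/5, 24/25 + 1/25*1/1) = [124/125, 1/1)
  emit 'b', narrow to [121/125, 122/125)

Answer: eeb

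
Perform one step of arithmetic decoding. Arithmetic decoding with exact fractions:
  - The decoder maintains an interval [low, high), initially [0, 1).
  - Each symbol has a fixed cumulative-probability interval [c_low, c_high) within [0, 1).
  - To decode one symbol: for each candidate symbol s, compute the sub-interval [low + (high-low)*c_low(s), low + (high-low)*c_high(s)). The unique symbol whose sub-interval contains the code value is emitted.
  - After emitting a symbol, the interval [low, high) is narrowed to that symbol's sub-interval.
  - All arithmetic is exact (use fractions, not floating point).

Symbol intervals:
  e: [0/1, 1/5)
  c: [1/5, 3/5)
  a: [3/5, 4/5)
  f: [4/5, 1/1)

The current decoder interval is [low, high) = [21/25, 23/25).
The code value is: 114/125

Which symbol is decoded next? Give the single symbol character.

Answer: f

Derivation:
Interval width = high − low = 23/25 − 21/25 = 2/25
Scaled code = (code − low) / width = (114/125 − 21/25) / 2/25 = 9/10
  e: [0/1, 1/5) 
  c: [1/5, 3/5) 
  a: [3/5, 4/5) 
  f: [4/5, 1/1) ← scaled code falls here ✓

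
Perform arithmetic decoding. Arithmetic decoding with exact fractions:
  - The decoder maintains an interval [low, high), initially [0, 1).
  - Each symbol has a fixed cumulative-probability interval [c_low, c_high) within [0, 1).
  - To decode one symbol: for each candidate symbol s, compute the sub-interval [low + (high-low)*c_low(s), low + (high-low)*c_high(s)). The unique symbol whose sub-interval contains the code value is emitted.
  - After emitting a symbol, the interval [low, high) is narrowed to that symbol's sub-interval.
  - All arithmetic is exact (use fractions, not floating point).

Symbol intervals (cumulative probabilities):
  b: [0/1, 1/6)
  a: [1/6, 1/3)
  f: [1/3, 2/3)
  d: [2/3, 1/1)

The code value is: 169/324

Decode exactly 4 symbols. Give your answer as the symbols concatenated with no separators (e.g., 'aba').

Answer: ffdb

Derivation:
Step 1: interval [0/1, 1/1), width = 1/1 - 0/1 = 1/1
  'b': [0/1 + 1/1*0/1, 0/1 + 1/1*1/6) = [0/1, 1/6)
  'a': [0/1 + 1/1*1/6, 0/1 + 1/1*1/3) = [1/6, 1/3)
  'f': [0/1 + 1/1*1/3, 0/1 + 1/1*2/3) = [1/3, 2/3) <- contains code 169/324
  'd': [0/1 + 1/1*2/3, 0/1 + 1/1*1/1) = [2/3, 1/1)
  emit 'f', narrow to [1/3, 2/3)
Step 2: interval [1/3, 2/3), width = 2/3 - 1/3 = 1/3
  'b': [1/3 + 1/3*0/1, 1/3 + 1/3*1/6) = [1/3, 7/18)
  'a': [1/3 + 1/3*1/6, 1/3 + 1/3*1/3) = [7/18, 4/9)
  'f': [1/3 + 1/3*1/3, 1/3 + 1/3*2/3) = [4/9, 5/9) <- contains code 169/324
  'd': [1/3 + 1/3*2/3, 1/3 + 1/3*1/1) = [5/9, 2/3)
  emit 'f', narrow to [4/9, 5/9)
Step 3: interval [4/9, 5/9), width = 5/9 - 4/9 = 1/9
  'b': [4/9 + 1/9*0/1, 4/9 + 1/9*1/6) = [4/9, 25/54)
  'a': [4/9 + 1/9*1/6, 4/9 + 1/9*1/3) = [25/54, 13/27)
  'f': [4/9 + 1/9*1/3, 4/9 + 1/9*2/3) = [13/27, 14/27)
  'd': [4/9 + 1/9*2/3, 4/9 + 1/9*1/1) = [14/27, 5/9) <- contains code 169/324
  emit 'd', narrow to [14/27, 5/9)
Step 4: interval [14/27, 5/9), width = 5/9 - 14/27 = 1/27
  'b': [14/27 + 1/27*0/1, 14/27 + 1/27*1/6) = [14/27, 85/162) <- contains code 169/324
  'a': [14/27 + 1/27*1/6, 14/27 + 1/27*1/3) = [85/162, 43/81)
  'f': [14/27 + 1/27*1/3, 14/27 + 1/27*2/3) = [43/81, 44/81)
  'd': [14/27 + 1/27*2/3, 14/27 + 1/27*1/1) = [44/81, 5/9)
  emit 'b', narrow to [14/27, 85/162)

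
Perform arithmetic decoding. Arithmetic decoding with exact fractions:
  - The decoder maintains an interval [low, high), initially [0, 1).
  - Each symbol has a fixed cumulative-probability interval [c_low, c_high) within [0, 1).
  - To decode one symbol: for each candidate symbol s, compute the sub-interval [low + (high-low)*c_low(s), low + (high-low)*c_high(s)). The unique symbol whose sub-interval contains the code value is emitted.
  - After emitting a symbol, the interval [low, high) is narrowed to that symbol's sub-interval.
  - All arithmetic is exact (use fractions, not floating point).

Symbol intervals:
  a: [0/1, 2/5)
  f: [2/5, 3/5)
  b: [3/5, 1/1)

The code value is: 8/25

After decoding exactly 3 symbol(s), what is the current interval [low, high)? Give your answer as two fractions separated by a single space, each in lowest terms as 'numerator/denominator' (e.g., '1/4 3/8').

Answer: 38/125 42/125

Derivation:
Step 1: interval [0/1, 1/1), width = 1/1 - 0/1 = 1/1
  'a': [0/1 + 1/1*0/1, 0/1 + 1/1*2/5) = [0/1, 2/5) <- contains code 8/25
  'f': [0/1 + 1/1*2/5, 0/1 + 1/1*3/5) = [2/5, 3/5)
  'b': [0/1 + 1/1*3/5, 0/1 + 1/1*1/1) = [3/5, 1/1)
  emit 'a', narrow to [0/1, 2/5)
Step 2: interval [0/1, 2/5), width = 2/5 - 0/1 = 2/5
  'a': [0/1 + 2/5*0/1, 0/1 + 2/5*2/5) = [0/1, 4/25)
  'f': [0/1 + 2/5*2/5, 0/1 + 2/5*3/5) = [4/25, 6/25)
  'b': [0/1 + 2/5*3/5, 0/1 + 2/5*1/1) = [6/25, 2/5) <- contains code 8/25
  emit 'b', narrow to [6/25, 2/5)
Step 3: interval [6/25, 2/5), width = 2/5 - 6/25 = 4/25
  'a': [6/25 + 4/25*0/1, 6/25 + 4/25*2/5) = [6/25, 38/125)
  'f': [6/25 + 4/25*2/5, 6/25 + 4/25*3/5) = [38/125, 42/125) <- contains code 8/25
  'b': [6/25 + 4/25*3/5, 6/25 + 4/25*1/1) = [42/125, 2/5)
  emit 'f', narrow to [38/125, 42/125)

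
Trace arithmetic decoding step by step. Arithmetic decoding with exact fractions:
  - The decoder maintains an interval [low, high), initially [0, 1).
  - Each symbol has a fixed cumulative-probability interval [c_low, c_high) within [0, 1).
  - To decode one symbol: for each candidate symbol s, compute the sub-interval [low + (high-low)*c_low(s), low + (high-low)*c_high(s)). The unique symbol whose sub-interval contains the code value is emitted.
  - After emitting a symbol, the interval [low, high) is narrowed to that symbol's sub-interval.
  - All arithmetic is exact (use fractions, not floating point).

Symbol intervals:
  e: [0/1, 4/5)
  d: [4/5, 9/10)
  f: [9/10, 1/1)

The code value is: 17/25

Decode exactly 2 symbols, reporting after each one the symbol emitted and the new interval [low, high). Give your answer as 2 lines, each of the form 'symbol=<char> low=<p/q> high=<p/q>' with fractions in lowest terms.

Answer: symbol=e low=0/1 high=4/5
symbol=d low=16/25 high=18/25

Derivation:
Step 1: interval [0/1, 1/1), width = 1/1 - 0/1 = 1/1
  'e': [0/1 + 1/1*0/1, 0/1 + 1/1*4/5) = [0/1, 4/5) <- contains code 17/25
  'd': [0/1 + 1/1*4/5, 0/1 + 1/1*9/10) = [4/5, 9/10)
  'f': [0/1 + 1/1*9/10, 0/1 + 1/1*1/1) = [9/10, 1/1)
  emit 'e', narrow to [0/1, 4/5)
Step 2: interval [0/1, 4/5), width = 4/5 - 0/1 = 4/5
  'e': [0/1 + 4/5*0/1, 0/1 + 4/5*4/5) = [0/1, 16/25)
  'd': [0/1 + 4/5*4/5, 0/1 + 4/5*9/10) = [16/25, 18/25) <- contains code 17/25
  'f': [0/1 + 4/5*9/10, 0/1 + 4/5*1/1) = [18/25, 4/5)
  emit 'd', narrow to [16/25, 18/25)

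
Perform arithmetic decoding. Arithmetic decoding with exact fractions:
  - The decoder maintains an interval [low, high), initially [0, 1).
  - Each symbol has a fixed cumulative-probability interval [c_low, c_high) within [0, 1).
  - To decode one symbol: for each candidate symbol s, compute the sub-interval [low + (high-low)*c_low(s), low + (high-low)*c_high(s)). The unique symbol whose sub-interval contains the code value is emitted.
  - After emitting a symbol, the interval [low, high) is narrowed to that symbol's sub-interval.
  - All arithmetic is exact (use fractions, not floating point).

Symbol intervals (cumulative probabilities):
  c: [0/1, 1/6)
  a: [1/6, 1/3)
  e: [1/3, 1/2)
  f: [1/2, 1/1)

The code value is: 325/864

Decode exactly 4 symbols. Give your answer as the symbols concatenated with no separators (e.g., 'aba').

Step 1: interval [0/1, 1/1), width = 1/1 - 0/1 = 1/1
  'c': [0/1 + 1/1*0/1, 0/1 + 1/1*1/6) = [0/1, 1/6)
  'a': [0/1 + 1/1*1/6, 0/1 + 1/1*1/3) = [1/6, 1/3)
  'e': [0/1 + 1/1*1/3, 0/1 + 1/1*1/2) = [1/3, 1/2) <- contains code 325/864
  'f': [0/1 + 1/1*1/2, 0/1 + 1/1*1/1) = [1/2, 1/1)
  emit 'e', narrow to [1/3, 1/2)
Step 2: interval [1/3, 1/2), width = 1/2 - 1/3 = 1/6
  'c': [1/3 + 1/6*0/1, 1/3 + 1/6*1/6) = [1/3, 13/36)
  'a': [1/3 + 1/6*1/6, 1/3 + 1/6*1/3) = [13/36, 7/18) <- contains code 325/864
  'e': [1/3 + 1/6*1/3, 1/3 + 1/6*1/2) = [7/18, 5/12)
  'f': [1/3 + 1/6*1/2, 1/3 + 1/6*1/1) = [5/12, 1/2)
  emit 'a', narrow to [13/36, 7/18)
Step 3: interval [13/36, 7/18), width = 7/18 - 13/36 = 1/36
  'c': [13/36 + 1/36*0/1, 13/36 + 1/36*1/6) = [13/36, 79/216)
  'a': [13/36 + 1/36*1/6, 13/36 + 1/36*1/3) = [79/216, 10/27)
  'e': [13/36 + 1/36*1/3, 13/36 + 1/36*1/2) = [10/27, 3/8)
  'f': [13/36 + 1/36*1/2, 13/36 + 1/36*1/1) = [3/8, 7/18) <- contains code 325/864
  emit 'f', narrow to [3/8, 7/18)
Step 4: interval [3/8, 7/18), width = 7/18 - 3/8 = 1/72
  'c': [3/8 + 1/72*0/1, 3/8 + 1/72*1/6) = [3/8, 163/432) <- contains code 325/864
  'a': [3/8 + 1/72*1/6, 3/8 + 1/72*1/3) = [163/432, 41/108)
  'e': [3/8 + 1/72*1/3, 3/8 + 1/72*1/2) = [41/108, 55/144)
  'f': [3/8 + 1/72*1/2, 3/8 + 1/72*1/1) = [55/144, 7/18)
  emit 'c', narrow to [3/8, 163/432)

Answer: eafc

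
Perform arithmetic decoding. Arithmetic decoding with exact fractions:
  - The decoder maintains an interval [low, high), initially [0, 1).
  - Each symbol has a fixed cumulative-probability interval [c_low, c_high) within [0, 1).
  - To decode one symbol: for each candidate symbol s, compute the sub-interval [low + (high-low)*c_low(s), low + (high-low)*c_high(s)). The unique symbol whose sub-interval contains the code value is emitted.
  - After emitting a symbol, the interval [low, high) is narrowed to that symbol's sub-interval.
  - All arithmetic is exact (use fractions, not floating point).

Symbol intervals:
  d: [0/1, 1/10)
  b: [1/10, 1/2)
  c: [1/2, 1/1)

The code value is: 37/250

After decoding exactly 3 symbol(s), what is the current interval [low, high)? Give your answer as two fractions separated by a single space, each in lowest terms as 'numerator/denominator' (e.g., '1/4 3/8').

Step 1: interval [0/1, 1/1), width = 1/1 - 0/1 = 1/1
  'd': [0/1 + 1/1*0/1, 0/1 + 1/1*1/10) = [0/1, 1/10)
  'b': [0/1 + 1/1*1/10, 0/1 + 1/1*1/2) = [1/10, 1/2) <- contains code 37/250
  'c': [0/1 + 1/1*1/2, 0/1 + 1/1*1/1) = [1/2, 1/1)
  emit 'b', narrow to [1/10, 1/2)
Step 2: interval [1/10, 1/2), width = 1/2 - 1/10 = 2/5
  'd': [1/10 + 2/5*0/1, 1/10 + 2/5*1/10) = [1/10, 7/50)
  'b': [1/10 + 2/5*1/10, 1/10 + 2/5*1/2) = [7/50, 3/10) <- contains code 37/250
  'c': [1/10 + 2/5*1/2, 1/10 + 2/5*1/1) = [3/10, 1/2)
  emit 'b', narrow to [7/50, 3/10)
Step 3: interval [7/50, 3/10), width = 3/10 - 7/50 = 4/25
  'd': [7/50 + 4/25*0/1, 7/50 + 4/25*1/10) = [7/50, 39/250) <- contains code 37/250
  'b': [7/50 + 4/25*1/10, 7/50 + 4/25*1/2) = [39/250, 11/50)
  'c': [7/50 + 4/25*1/2, 7/50 + 4/25*1/1) = [11/50, 3/10)
  emit 'd', narrow to [7/50, 39/250)

Answer: 7/50 39/250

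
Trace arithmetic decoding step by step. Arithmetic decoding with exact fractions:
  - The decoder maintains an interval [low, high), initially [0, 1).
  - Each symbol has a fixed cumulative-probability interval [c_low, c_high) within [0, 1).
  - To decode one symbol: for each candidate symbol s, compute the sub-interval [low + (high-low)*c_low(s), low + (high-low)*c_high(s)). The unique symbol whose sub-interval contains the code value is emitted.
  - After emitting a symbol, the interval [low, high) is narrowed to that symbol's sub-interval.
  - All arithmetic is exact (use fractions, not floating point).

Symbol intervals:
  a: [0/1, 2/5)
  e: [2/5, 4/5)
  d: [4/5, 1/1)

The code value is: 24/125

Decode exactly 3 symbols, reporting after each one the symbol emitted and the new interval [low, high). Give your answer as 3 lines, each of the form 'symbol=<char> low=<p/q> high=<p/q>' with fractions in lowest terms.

Step 1: interval [0/1, 1/1), width = 1/1 - 0/1 = 1/1
  'a': [0/1 + 1/1*0/1, 0/1 + 1/1*2/5) = [0/1, 2/5) <- contains code 24/125
  'e': [0/1 + 1/1*2/5, 0/1 + 1/1*4/5) = [2/5, 4/5)
  'd': [0/1 + 1/1*4/5, 0/1 + 1/1*1/1) = [4/5, 1/1)
  emit 'a', narrow to [0/1, 2/5)
Step 2: interval [0/1, 2/5), width = 2/5 - 0/1 = 2/5
  'a': [0/1 + 2/5*0/1, 0/1 + 2/5*2/5) = [0/1, 4/25)
  'e': [0/1 + 2/5*2/5, 0/1 + 2/5*4/5) = [4/25, 8/25) <- contains code 24/125
  'd': [0/1 + 2/5*4/5, 0/1 + 2/5*1/1) = [8/25, 2/5)
  emit 'e', narrow to [4/25, 8/25)
Step 3: interval [4/25, 8/25), width = 8/25 - 4/25 = 4/25
  'a': [4/25 + 4/25*0/1, 4/25 + 4/25*2/5) = [4/25, 28/125) <- contains code 24/125
  'e': [4/25 + 4/25*2/5, 4/25 + 4/25*4/5) = [28/125, 36/125)
  'd': [4/25 + 4/25*4/5, 4/25 + 4/25*1/1) = [36/125, 8/25)
  emit 'a', narrow to [4/25, 28/125)

Answer: symbol=a low=0/1 high=2/5
symbol=e low=4/25 high=8/25
symbol=a low=4/25 high=28/125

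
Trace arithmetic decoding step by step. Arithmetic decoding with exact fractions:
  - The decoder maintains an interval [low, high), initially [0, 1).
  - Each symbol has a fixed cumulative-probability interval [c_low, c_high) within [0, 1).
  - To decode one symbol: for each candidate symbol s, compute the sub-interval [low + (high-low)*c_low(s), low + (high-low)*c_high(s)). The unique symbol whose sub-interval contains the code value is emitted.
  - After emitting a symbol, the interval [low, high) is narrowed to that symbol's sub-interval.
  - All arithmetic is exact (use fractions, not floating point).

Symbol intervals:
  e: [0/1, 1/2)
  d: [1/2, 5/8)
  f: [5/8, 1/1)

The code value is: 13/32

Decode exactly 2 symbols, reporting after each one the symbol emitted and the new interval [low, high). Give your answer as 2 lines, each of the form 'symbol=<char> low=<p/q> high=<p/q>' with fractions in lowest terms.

Answer: symbol=e low=0/1 high=1/2
symbol=f low=5/16 high=1/2

Derivation:
Step 1: interval [0/1, 1/1), width = 1/1 - 0/1 = 1/1
  'e': [0/1 + 1/1*0/1, 0/1 + 1/1*1/2) = [0/1, 1/2) <- contains code 13/32
  'd': [0/1 + 1/1*1/2, 0/1 + 1/1*5/8) = [1/2, 5/8)
  'f': [0/1 + 1/1*5/8, 0/1 + 1/1*1/1) = [5/8, 1/1)
  emit 'e', narrow to [0/1, 1/2)
Step 2: interval [0/1, 1/2), width = 1/2 - 0/1 = 1/2
  'e': [0/1 + 1/2*0/1, 0/1 + 1/2*1/2) = [0/1, 1/4)
  'd': [0/1 + 1/2*1/2, 0/1 + 1/2*5/8) = [1/4, 5/16)
  'f': [0/1 + 1/2*5/8, 0/1 + 1/2*1/1) = [5/16, 1/2) <- contains code 13/32
  emit 'f', narrow to [5/16, 1/2)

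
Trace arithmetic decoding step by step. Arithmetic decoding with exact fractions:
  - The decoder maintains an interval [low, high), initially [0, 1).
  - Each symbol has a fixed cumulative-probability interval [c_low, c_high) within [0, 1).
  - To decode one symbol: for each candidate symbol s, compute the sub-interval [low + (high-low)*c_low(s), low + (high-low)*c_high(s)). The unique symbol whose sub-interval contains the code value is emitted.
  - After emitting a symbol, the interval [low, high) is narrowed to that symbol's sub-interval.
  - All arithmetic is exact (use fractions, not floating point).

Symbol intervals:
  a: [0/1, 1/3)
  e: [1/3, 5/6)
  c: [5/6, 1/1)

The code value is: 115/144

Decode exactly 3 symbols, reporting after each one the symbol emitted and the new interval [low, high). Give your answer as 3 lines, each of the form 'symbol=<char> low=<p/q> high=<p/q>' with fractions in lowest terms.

Step 1: interval [0/1, 1/1), width = 1/1 - 0/1 = 1/1
  'a': [0/1 + 1/1*0/1, 0/1 + 1/1*1/3) = [0/1, 1/3)
  'e': [0/1 + 1/1*1/3, 0/1 + 1/1*5/6) = [1/3, 5/6) <- contains code 115/144
  'c': [0/1 + 1/1*5/6, 0/1 + 1/1*1/1) = [5/6, 1/1)
  emit 'e', narrow to [1/3, 5/6)
Step 2: interval [1/3, 5/6), width = 5/6 - 1/3 = 1/2
  'a': [1/3 + 1/2*0/1, 1/3 + 1/2*1/3) = [1/3, 1/2)
  'e': [1/3 + 1/2*1/3, 1/3 + 1/2*5/6) = [1/2, 3/4)
  'c': [1/3 + 1/2*5/6, 1/3 + 1/2*1/1) = [3/4, 5/6) <- contains code 115/144
  emit 'c', narrow to [3/4, 5/6)
Step 3: interval [3/4, 5/6), width = 5/6 - 3/4 = 1/12
  'a': [3/4 + 1/12*0/1, 3/4 + 1/12*1/3) = [3/4, 7/9)
  'e': [3/4 + 1/12*1/3, 3/4 + 1/12*5/6) = [7/9, 59/72) <- contains code 115/144
  'c': [3/4 + 1/12*5/6, 3/4 + 1/12*1/1) = [59/72, 5/6)
  emit 'e', narrow to [7/9, 59/72)

Answer: symbol=e low=1/3 high=5/6
symbol=c low=3/4 high=5/6
symbol=e low=7/9 high=59/72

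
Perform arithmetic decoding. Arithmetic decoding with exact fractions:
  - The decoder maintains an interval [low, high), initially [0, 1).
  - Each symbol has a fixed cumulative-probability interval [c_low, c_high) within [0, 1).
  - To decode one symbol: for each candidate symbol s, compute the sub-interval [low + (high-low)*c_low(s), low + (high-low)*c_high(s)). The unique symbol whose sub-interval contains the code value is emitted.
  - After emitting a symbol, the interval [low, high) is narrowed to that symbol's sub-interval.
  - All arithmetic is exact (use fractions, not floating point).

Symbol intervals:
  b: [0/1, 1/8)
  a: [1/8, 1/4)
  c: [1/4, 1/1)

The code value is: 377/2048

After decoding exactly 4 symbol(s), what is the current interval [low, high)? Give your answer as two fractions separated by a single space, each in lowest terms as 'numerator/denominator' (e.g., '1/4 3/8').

Answer: 23/128 193/1024

Derivation:
Step 1: interval [0/1, 1/1), width = 1/1 - 0/1 = 1/1
  'b': [0/1 + 1/1*0/1, 0/1 + 1/1*1/8) = [0/1, 1/8)
  'a': [0/1 + 1/1*1/8, 0/1 + 1/1*1/4) = [1/8, 1/4) <- contains code 377/2048
  'c': [0/1 + 1/1*1/4, 0/1 + 1/1*1/1) = [1/4, 1/1)
  emit 'a', narrow to [1/8, 1/4)
Step 2: interval [1/8, 1/4), width = 1/4 - 1/8 = 1/8
  'b': [1/8 + 1/8*0/1, 1/8 + 1/8*1/8) = [1/8, 9/64)
  'a': [1/8 + 1/8*1/8, 1/8 + 1/8*1/4) = [9/64, 5/32)
  'c': [1/8 + 1/8*1/4, 1/8 + 1/8*1/1) = [5/32, 1/4) <- contains code 377/2048
  emit 'c', narrow to [5/32, 1/4)
Step 3: interval [5/32, 1/4), width = 1/4 - 5/32 = 3/32
  'b': [5/32 + 3/32*0/1, 5/32 + 3/32*1/8) = [5/32, 43/256)
  'a': [5/32 + 3/32*1/8, 5/32 + 3/32*1/4) = [43/256, 23/128)
  'c': [5/32 + 3/32*1/4, 5/32 + 3/32*1/1) = [23/128, 1/4) <- contains code 377/2048
  emit 'c', narrow to [23/128, 1/4)
Step 4: interval [23/128, 1/4), width = 1/4 - 23/128 = 9/128
  'b': [23/128 + 9/128*0/1, 23/128 + 9/128*1/8) = [23/128, 193/1024) <- contains code 377/2048
  'a': [23/128 + 9/128*1/8, 23/128 + 9/128*1/4) = [193/1024, 101/512)
  'c': [23/128 + 9/128*1/4, 23/128 + 9/128*1/1) = [101/512, 1/4)
  emit 'b', narrow to [23/128, 193/1024)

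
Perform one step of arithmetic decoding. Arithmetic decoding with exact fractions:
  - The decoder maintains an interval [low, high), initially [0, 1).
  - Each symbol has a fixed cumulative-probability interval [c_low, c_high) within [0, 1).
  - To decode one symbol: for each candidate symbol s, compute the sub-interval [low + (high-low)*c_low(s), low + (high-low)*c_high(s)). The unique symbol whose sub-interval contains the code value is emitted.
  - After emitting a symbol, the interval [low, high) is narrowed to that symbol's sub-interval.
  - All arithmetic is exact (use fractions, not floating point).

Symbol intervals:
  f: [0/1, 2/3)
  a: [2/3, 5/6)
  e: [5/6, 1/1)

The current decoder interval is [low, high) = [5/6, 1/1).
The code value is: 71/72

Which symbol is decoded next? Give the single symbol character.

Answer: e

Derivation:
Interval width = high − low = 1/1 − 5/6 = 1/6
Scaled code = (code − low) / width = (71/72 − 5/6) / 1/6 = 11/12
  f: [0/1, 2/3) 
  a: [2/3, 5/6) 
  e: [5/6, 1/1) ← scaled code falls here ✓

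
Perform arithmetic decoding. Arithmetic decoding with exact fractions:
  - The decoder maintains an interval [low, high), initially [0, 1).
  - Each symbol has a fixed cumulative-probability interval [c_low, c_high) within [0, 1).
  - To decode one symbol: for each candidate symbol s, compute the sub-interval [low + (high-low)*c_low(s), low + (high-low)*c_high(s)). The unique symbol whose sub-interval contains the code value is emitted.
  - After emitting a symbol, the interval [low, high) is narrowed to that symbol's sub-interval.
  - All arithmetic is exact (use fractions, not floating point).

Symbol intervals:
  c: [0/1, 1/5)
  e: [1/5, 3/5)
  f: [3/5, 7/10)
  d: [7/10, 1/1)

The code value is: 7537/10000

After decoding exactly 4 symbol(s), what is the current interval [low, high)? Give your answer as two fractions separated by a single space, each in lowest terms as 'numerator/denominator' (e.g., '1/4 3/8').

Answer: 941/1250 3773/5000

Derivation:
Step 1: interval [0/1, 1/1), width = 1/1 - 0/1 = 1/1
  'c': [0/1 + 1/1*0/1, 0/1 + 1/1*1/5) = [0/1, 1/5)
  'e': [0/1 + 1/1*1/5, 0/1 + 1/1*3/5) = [1/5, 3/5)
  'f': [0/1 + 1/1*3/5, 0/1 + 1/1*7/10) = [3/5, 7/10)
  'd': [0/1 + 1/1*7/10, 0/1 + 1/1*1/1) = [7/10, 1/1) <- contains code 7537/10000
  emit 'd', narrow to [7/10, 1/1)
Step 2: interval [7/10, 1/1), width = 1/1 - 7/10 = 3/10
  'c': [7/10 + 3/10*0/1, 7/10 + 3/10*1/5) = [7/10, 19/25) <- contains code 7537/10000
  'e': [7/10 + 3/10*1/5, 7/10 + 3/10*3/5) = [19/25, 22/25)
  'f': [7/10 + 3/10*3/5, 7/10 + 3/10*7/10) = [22/25, 91/100)
  'd': [7/10 + 3/10*7/10, 7/10 + 3/10*1/1) = [91/100, 1/1)
  emit 'c', narrow to [7/10, 19/25)
Step 3: interval [7/10, 19/25), width = 19/25 - 7/10 = 3/50
  'c': [7/10 + 3/50*0/1, 7/10 + 3/50*1/5) = [7/10, 89/125)
  'e': [7/10 + 3/50*1/5, 7/10 + 3/50*3/5) = [89/125, 92/125)
  'f': [7/10 + 3/50*3/5, 7/10 + 3/50*7/10) = [92/125, 371/500)
  'd': [7/10 + 3/50*7/10, 7/10 + 3/50*1/1) = [371/500, 19/25) <- contains code 7537/10000
  emit 'd', narrow to [371/500, 19/25)
Step 4: interval [371/500, 19/25), width = 19/25 - 371/500 = 9/500
  'c': [371/500 + 9/500*0/1, 371/500 + 9/500*1/5) = [371/500, 466/625)
  'e': [371/500 + 9/500*1/5, 371/500 + 9/500*3/5) = [466/625, 941/1250)
  'f': [371/500 + 9/500*3/5, 371/500 + 9/500*7/10) = [941/1250, 3773/5000) <- contains code 7537/10000
  'd': [371/500 + 9/500*7/10, 371/500 + 9/500*1/1) = [3773/5000, 19/25)
  emit 'f', narrow to [941/1250, 3773/5000)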